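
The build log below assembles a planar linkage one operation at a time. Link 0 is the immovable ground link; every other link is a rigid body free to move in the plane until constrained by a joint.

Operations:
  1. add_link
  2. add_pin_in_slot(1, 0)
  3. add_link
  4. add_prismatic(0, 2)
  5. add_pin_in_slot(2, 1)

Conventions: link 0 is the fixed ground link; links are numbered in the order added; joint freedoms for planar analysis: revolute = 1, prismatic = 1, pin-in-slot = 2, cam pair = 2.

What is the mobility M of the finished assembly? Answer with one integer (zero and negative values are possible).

ground; <1,0,0>
#1 <2,0,0>
PS:1↔0 J2 <2,0,1>
#2 <3,0,1>
P:0↔2 J1 <3,1,1>
PS:2↔1 J2 <3,1,2>
3×2 − 2×1 − 1×2 = 2

M = 2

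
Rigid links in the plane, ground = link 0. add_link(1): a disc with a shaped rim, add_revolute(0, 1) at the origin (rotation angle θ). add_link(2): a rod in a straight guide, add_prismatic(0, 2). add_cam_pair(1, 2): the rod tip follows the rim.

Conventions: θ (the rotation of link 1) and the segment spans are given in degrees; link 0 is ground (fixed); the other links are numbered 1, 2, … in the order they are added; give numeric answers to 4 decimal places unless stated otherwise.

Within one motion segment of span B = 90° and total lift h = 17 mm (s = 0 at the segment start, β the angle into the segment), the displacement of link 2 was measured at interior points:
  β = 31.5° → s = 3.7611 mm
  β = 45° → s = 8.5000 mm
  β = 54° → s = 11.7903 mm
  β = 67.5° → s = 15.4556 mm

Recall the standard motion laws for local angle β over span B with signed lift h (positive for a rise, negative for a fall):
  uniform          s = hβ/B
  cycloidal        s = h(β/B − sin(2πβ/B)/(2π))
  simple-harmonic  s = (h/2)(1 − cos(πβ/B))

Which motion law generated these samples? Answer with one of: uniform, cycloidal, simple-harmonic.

candidates at β/B = r: uniform s = h·r (linear in β); cycloidal s = h·(r − sin(2πr)/(2π)); simple-harmonic s = (h/2)(1 − cos(πr))
β=31.5°: printed 3.7611 | uniform 5.9500, cycloidal 3.7611, simple-harmonic 4.6411
β=45°: printed 8.5000 | uniform 8.5000, cycloidal 8.5000, simple-harmonic 8.5000
β=54°: printed 11.7903 | uniform 10.2000, cycloidal 11.7903, simple-harmonic 11.1266
β=67.5°: printed 15.4556 | uniform 12.7500, cycloidal 15.4556, simple-harmonic 14.5104
only one law matches every sample → cycloidal

cycloidal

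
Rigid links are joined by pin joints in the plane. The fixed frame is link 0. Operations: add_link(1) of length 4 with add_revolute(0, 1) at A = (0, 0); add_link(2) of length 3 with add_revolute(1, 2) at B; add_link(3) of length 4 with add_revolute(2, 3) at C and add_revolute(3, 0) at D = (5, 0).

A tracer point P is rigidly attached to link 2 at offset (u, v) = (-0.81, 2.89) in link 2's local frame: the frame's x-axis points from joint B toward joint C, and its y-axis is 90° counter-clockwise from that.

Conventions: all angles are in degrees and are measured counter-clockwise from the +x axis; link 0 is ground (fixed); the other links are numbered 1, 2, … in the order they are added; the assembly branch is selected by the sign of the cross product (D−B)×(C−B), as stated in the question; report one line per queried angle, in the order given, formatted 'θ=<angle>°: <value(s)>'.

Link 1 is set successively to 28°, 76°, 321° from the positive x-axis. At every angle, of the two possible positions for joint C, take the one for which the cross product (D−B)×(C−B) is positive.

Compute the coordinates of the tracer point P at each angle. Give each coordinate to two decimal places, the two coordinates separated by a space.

A=(0,0), D=(5.00,0)
θ=28°: B = A + 4.00·(cos28°, sin28°) = (3.5318, 1.8779)
θ=28°: |BD| = 2.3837
θ=28°: circle(B,3.00) ∩ circle(D,4.00): a=-0.2764, h=2.9872
θ=28°:   candidates: C₊=(5.7149,3.9356) cross=7.121; C₋=(1.0082,0.2557) cross=-7.121
θ=28°:   branch + wants cross > 0 → take C=(5.7149,3.9356) (cross=7.121)
θ=28°: ex = (C−B)/|BC| = (0.7277,0.6859); ey = (-0.6859,0.7277)
θ=28°: P = B + -0.81·ex + 2.89·ey = (0.9601,3.4253)
θ=76°: B = A + 4.00·(cos76°, sin76°) = (0.9677, 3.8812)
θ=76°: |BD| = 5.5967
θ=76°: circle(B,3.00) ∩ circle(D,4.00): a=2.1730, h=2.0684
θ=76°:   candidates: C₊=(3.9676,3.8645) cross=11.576; C₋=(1.0989,0.8841) cross=-11.576
θ=76°:   branch + wants cross > 0 → take C=(3.9676,3.8645) (cross=11.576)
θ=76°: ex = (C−B)/|BC| = (1.0000,-0.0056); ey = (0.0056,1.0000)
θ=76°: P = B + -0.81·ex + 2.89·ey = (0.1738,6.7756)
θ=321°: B = A + 4.00·(cos321°, sin321°) = (3.1086, -2.5173)
θ=321°: |BD| = 3.1487
θ=321°: circle(B,3.00) ∩ circle(D,4.00): a=0.4628, h=2.9641
θ=321°:   candidates: C₊=(1.0169,-0.3668) cross=9.333; C₋=(5.7563,-3.9279) cross=-9.333
θ=321°:   branch + wants cross > 0 → take C=(1.0169,-0.3668) (cross=9.333)
θ=321°: ex = (C−B)/|BC| = (-0.6972,0.7168); ey = (-0.7168,-0.6972)
θ=321°: P = B + -0.81·ex + 2.89·ey = (1.6017,-5.1130)

θ=28°: 0.96 3.43
θ=76°: 0.17 6.78
θ=321°: 1.60 -5.11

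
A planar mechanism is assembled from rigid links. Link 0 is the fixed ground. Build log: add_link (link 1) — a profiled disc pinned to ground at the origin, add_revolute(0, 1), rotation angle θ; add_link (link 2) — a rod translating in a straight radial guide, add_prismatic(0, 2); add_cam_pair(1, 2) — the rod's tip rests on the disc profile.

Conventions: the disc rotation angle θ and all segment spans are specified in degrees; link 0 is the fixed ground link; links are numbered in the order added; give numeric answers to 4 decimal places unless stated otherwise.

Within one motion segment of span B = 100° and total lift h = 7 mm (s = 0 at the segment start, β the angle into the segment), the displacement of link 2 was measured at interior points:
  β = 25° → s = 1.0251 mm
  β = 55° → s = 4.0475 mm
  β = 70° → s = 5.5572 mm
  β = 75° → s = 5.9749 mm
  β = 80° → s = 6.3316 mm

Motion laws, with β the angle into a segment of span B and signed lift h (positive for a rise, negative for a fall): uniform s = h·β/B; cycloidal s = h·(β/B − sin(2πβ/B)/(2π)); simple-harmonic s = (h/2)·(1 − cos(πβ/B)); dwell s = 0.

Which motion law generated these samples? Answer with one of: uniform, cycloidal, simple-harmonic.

candidates at β/B = r: uniform s = h·r (linear in β); cycloidal s = h·(r − sin(2πr)/(2π)); simple-harmonic s = (h/2)(1 − cos(πr))
β=25°: printed 1.0251 | uniform 1.7500, cycloidal 0.6359, simple-harmonic 1.0251
β=55°: printed 4.0475 | uniform 3.8500, cycloidal 4.1943, simple-harmonic 4.0475
β=70°: printed 5.5572 | uniform 4.9000, cycloidal 5.9596, simple-harmonic 5.5572
β=75°: printed 5.9749 | uniform 5.2500, cycloidal 6.3641, simple-harmonic 5.9749
β=80°: printed 6.3316 | uniform 5.6000, cycloidal 6.6596, simple-harmonic 6.3316
only one law matches every sample → simple-harmonic

simple-harmonic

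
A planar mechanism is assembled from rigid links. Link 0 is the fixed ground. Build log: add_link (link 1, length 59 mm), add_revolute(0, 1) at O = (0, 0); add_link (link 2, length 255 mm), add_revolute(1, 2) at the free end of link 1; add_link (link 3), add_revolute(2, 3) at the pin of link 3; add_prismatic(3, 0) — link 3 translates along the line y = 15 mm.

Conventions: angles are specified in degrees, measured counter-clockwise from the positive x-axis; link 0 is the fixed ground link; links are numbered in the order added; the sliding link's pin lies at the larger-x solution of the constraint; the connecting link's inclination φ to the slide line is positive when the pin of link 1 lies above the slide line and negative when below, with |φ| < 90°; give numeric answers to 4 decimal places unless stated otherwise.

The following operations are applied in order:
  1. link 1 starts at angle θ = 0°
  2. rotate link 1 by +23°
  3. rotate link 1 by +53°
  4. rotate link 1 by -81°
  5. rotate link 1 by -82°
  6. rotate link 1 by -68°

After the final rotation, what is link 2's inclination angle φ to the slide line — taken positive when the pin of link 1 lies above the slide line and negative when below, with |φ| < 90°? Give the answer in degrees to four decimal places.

geometry: r = 59 mm, L = 255 mm, e = 15 mm; θ starts at 0°
rotate link 1 by +23°: θ ← 0° +23° = 23°
rotate link 1 by +53°: θ ← 23° +53° = 76°
rotate link 1 by -81°: θ ← 76° -81° = -5°
rotate link 1 by -82°: θ ← -5° -82° = -87°
rotate link 1 by -68°: θ ← -87° -68° = -155°
h = r sin θ − e = -24.934477 − 15 = -39.934477
sin φ = h / L = -39.934477 / 255 = -0.15660579
φ = arcsin(-0.15660579) = -9.009939°

-9.0099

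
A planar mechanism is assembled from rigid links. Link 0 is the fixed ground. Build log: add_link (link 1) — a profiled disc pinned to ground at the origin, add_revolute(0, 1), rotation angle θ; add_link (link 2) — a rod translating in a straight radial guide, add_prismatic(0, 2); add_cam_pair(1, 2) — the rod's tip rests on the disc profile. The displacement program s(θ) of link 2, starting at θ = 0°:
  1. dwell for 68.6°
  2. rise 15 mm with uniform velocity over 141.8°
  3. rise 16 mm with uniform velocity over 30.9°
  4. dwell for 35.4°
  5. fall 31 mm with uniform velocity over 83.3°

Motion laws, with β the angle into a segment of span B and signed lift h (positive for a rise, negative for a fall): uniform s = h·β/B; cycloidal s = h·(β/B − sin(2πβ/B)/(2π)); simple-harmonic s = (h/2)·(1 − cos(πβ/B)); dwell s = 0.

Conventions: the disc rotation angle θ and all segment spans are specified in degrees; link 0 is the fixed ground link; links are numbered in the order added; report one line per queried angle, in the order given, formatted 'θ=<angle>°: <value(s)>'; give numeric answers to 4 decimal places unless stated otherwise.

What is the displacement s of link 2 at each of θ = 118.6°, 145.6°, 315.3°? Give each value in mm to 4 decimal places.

seg 1 [0°–68.6°] dwell: s stays 0.0000
seg 2 [68.6°–210.4°] uniform, h=15: θ=118.6° here. β=50, B=141.8. 15·50/141.8 = 5.2891 → s = 5.2891
seg 2 [68.6°–210.4°] uniform, h=15: θ=145.6° here. β=77, B=141.8. 15·77/141.8 = 8.1453 → s = 8.1453
seg 2 [68.6°–210.4°] uniform, h=15: full span → s += 15 → s = 15.0000
seg 3 [210.4°–241.3°] uniform, h=16: full span → s += 16 → s = 31.0000
seg 4 [241.3°–276.7°] dwell: s stays 31.0000
seg 5 [276.7°–360°] uniform, h=-31: θ=315.3° here. β=38.6, B=83.3. -31·38.6/83.3 = -14.3649 → s = 16.6351

θ=118.6°: 5.2891
θ=145.6°: 8.1453
θ=315.3°: 16.6351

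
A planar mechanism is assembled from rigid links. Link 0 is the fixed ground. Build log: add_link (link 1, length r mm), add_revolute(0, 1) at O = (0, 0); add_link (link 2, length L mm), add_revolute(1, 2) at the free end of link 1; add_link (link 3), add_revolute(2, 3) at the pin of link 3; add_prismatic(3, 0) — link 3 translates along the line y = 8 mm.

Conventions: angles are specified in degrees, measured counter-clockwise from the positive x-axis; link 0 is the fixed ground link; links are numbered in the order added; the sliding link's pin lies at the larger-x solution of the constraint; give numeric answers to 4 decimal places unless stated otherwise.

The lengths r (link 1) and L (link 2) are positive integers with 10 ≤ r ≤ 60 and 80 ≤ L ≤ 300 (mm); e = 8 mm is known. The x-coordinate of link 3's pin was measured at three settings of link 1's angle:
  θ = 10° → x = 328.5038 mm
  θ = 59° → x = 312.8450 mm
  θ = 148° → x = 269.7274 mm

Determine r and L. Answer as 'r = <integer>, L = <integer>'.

constraint per measurement: (x − r cos θ)² + (r sin θ − e)² = L²
subtracting the θ₁ and θ₂ equations cancels the r² and L² terms:
r = (x₁² − x₂²) / (2[(x₁cos θ₁ + e sin θ₁) − (x₂cos θ₂ + e sin θ₂)]) = 32.0000 → r = 32
L² = (x₁ − r cos θ₁)² + (r sin θ₁ − e)² = 88209.0010 → L = 297.0000 → L = 297
check at θ₃=148°: x = 269.7274 (printed 269.7274) ✓

r = 32, L = 297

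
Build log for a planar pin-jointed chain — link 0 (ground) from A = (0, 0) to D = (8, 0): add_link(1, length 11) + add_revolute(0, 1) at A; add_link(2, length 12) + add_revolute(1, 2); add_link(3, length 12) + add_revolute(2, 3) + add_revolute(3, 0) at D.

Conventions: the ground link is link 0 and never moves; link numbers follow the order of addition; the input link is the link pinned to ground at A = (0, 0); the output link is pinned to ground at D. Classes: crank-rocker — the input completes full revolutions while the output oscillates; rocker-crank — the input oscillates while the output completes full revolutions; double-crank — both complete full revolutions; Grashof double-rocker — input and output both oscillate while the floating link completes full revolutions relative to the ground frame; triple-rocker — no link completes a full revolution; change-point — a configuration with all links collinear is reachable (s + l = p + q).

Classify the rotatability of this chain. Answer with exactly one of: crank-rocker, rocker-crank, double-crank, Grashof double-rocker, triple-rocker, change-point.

lengths: ground=8, input=11, coupler=12, output=12
sorted: s=8 (shortest), l=12 (longest), p+q=23
s + l = 20 vs p + q = 23
s + l < p + q (Grashof) with shortest = ground link → double-crank

double-crank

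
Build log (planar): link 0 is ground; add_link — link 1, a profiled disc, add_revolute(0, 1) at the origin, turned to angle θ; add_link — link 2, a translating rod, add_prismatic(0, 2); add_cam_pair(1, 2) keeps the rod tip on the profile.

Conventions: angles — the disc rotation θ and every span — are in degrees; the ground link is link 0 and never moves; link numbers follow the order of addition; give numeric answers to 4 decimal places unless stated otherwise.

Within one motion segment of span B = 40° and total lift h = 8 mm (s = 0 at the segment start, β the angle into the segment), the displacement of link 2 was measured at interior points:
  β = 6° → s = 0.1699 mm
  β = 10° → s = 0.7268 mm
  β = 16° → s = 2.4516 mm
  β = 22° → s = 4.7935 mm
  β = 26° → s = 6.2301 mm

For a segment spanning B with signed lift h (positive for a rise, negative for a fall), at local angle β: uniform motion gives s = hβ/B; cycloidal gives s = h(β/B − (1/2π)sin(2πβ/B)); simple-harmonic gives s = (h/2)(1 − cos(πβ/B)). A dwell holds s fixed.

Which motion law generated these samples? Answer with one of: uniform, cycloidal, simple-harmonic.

candidates at β/B = r: uniform s = h·r (linear in β); cycloidal s = h·(r − sin(2πr)/(2π)); simple-harmonic s = (h/2)(1 − cos(πr))
β=6°: printed 0.1699 | uniform 1.2000, cycloidal 0.1699, simple-harmonic 0.4360
β=10°: printed 0.7268 | uniform 2.0000, cycloidal 0.7268, simple-harmonic 1.1716
β=16°: printed 2.4516 | uniform 3.2000, cycloidal 2.4516, simple-harmonic 2.7639
β=22°: printed 4.7935 | uniform 4.4000, cycloidal 4.7935, simple-harmonic 4.6257
β=26°: printed 6.2301 | uniform 5.2000, cycloidal 6.2301, simple-harmonic 5.8160
only one law matches every sample → cycloidal

cycloidal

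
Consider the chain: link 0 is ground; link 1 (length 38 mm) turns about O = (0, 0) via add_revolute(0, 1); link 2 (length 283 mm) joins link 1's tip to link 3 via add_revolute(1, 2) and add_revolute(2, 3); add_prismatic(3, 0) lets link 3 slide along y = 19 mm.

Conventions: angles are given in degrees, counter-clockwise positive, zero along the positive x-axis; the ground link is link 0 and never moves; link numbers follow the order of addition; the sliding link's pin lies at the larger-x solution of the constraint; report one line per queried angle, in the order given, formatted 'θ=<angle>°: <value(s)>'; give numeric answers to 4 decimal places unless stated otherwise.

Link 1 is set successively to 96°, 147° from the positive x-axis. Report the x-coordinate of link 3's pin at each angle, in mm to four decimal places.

geometry: r = 38 mm, L = 283 mm, e = 19 mm
θ=96°: crank pin P = (r cos θ, r sin θ) = (-3.972082, 37.791832)
θ=96°: h = r sin θ − e = 37.791832 − 19 = 18.791832
θ=96°: x = r cos θ + √(L² − h²) = -3.972082 + 282.375401 = 278.403319
θ=147°: crank pin P = (r cos θ, r sin θ) = (-31.869482, 20.696283)
θ=147°: h = r sin θ − e = 20.696283 − 19 = 1.696283
θ=147°: x = r cos θ + √(L² − h²) = -31.869482 + 282.994916 = 251.125435

θ=96°: 278.4033
θ=147°: 251.1254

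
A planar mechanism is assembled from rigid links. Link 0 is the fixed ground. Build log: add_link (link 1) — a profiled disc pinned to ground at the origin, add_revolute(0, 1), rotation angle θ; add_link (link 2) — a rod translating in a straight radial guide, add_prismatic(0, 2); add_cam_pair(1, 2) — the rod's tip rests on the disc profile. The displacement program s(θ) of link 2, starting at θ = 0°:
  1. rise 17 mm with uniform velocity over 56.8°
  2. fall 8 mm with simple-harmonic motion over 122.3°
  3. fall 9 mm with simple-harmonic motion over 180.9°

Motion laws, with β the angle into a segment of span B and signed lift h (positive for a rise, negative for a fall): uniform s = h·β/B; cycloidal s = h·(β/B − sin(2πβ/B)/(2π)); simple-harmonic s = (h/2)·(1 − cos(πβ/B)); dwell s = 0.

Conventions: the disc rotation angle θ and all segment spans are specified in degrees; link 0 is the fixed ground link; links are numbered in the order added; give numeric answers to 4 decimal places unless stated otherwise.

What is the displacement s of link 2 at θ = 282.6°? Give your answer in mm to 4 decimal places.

seg 1 [0°–56.8°] uniform, h=17: full span → s += 17 → s = 17.0000
seg 2 [56.8°–179.1°] simple-harmonic, h=-8: full span → s += -8 → s = 9.0000
seg 3 [179.1°–360°] simple-harmonic, h=-9: θ=282.6° here. β=103.5, B=180.9. -9/2·(1 − cos(π·0.5721)) = -5.5111 → s = 3.4889

3.4889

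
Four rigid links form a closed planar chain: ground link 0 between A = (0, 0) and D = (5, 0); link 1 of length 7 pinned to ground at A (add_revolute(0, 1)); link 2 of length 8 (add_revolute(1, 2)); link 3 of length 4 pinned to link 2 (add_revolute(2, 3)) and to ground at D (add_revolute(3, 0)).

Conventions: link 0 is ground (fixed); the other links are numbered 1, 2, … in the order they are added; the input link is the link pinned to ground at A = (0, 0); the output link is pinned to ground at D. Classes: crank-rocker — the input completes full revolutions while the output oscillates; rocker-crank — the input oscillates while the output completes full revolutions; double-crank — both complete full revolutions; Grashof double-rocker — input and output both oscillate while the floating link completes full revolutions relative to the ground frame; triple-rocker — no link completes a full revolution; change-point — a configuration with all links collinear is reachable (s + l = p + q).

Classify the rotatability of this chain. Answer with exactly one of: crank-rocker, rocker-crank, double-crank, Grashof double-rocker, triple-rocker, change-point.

lengths: ground=5, input=7, coupler=8, output=4
sorted: s=4 (shortest), l=8 (longest), p+q=12
s + l = 12 vs p + q = 12
s + l = p + q → change-point (collinear configuration reachable)

change-point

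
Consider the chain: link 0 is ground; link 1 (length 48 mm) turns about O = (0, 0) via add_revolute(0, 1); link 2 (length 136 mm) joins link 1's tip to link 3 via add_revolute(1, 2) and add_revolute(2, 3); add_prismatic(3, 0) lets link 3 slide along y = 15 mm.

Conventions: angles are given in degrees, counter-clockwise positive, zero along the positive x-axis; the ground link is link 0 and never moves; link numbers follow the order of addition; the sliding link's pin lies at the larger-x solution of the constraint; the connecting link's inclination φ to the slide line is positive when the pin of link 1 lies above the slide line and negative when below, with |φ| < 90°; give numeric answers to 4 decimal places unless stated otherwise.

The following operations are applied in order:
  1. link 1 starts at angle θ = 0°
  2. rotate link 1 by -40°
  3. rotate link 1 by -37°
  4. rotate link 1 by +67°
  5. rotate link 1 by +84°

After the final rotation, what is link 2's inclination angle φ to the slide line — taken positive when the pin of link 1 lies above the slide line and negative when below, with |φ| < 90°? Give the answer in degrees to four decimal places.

geometry: r = 48 mm, L = 136 mm, e = 15 mm; θ starts at 0°
rotate link 1 by -40°: θ ← 0° -40° = -40°
rotate link 1 by -37°: θ ← -40° -37° = -77°
rotate link 1 by +67°: θ ← -77° +67° = -10°
rotate link 1 by +84°: θ ← -10° +84° = 74°
h = r sin θ − e = 46.140561 − 15 = 31.140561
sin φ = h / L = 31.140561 / 136 = 0.22897472
φ = arcsin(0.22897472) = 13.236717°

13.2367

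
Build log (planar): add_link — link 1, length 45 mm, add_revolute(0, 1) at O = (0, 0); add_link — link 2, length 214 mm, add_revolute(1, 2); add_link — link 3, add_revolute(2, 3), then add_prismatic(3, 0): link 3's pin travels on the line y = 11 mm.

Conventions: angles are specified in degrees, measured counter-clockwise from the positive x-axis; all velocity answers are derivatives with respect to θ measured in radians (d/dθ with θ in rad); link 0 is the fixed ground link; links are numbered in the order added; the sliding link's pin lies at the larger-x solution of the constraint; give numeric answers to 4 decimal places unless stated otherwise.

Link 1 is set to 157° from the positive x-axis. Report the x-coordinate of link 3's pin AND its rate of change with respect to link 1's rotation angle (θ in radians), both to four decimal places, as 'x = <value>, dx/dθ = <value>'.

geometry: r = 45 mm, L = 214 mm, e = 11 mm
crank pin P = (r cos θ, r sin θ) = (-41.422718, 17.582901)
h = r sin θ − e = 17.582901 − 11 = 6.582901
x = r cos θ + √(L² − h²) = -41.422718 + 213.898727 = 172.476009
dx/dθ = −r sin θ − h·r cos θ/√(L² − h²) (θ in radians; h = 6.582901) = -16.308084

x = 172.4760, dx/dθ = -16.3081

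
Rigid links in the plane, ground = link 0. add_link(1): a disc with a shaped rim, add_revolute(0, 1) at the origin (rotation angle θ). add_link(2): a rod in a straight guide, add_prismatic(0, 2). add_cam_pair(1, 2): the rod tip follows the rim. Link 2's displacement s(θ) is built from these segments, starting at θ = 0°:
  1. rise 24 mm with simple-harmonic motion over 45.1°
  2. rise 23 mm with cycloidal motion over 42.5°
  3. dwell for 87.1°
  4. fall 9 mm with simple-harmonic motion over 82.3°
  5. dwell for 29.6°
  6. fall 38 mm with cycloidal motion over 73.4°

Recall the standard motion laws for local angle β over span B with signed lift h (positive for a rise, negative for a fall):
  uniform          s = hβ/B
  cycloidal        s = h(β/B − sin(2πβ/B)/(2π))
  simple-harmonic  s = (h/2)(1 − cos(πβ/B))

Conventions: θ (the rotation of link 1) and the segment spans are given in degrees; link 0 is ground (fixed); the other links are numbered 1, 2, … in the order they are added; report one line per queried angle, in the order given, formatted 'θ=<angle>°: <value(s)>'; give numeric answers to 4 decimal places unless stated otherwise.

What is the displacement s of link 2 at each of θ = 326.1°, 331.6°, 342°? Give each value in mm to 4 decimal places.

segment 1 (0° to 45.1°, simple-harmonic, h = 24) is passed completely: s = 0.0000 + (24) = 24.0000
segment 2 (45.1° to 87.6°, cycloidal, h = 23) is passed completely: s = 24.0000 + (23) = 47.0000
segment 3 (87.6° to 174.7°, dwell): s unchanged at 47.0000
segment 4 (174.7° to 257°, simple-harmonic, h = -9) is passed completely: s = 47.0000 + (-9) = 38.0000
segment 5 (257° to 286.6°, dwell): s unchanged at 38.0000
θ = 326.1° falls in segment 6 (286.6° to 360°, cycloidal, h = -38): β = 326.1 − 286.6 = 39.5°, B = 73.4°; Δs = -38·(0.5381 − sin(2π·0.5381)/(2π)) = -21.8853; s = 38.0000 − 21.8853 = 16.1147
θ = 331.6° falls in segment 6 (286.6° to 360°, cycloidal, h = -38): β = 331.6 − 286.6 = 45°, B = 73.4°; Δs = -38·(0.6131 − sin(2π·0.6131)/(2π)) = -27.2415; s = 38.0000 − 27.2415 = 10.7585
θ = 342° falls in segment 6 (286.6° to 360°, cycloidal, h = -38): β = 342 − 286.6 = 55.4°, B = 73.4°; Δs = -38·(0.7548 − sin(2π·0.7548)/(2π)) = -34.7264; s = 38.0000 − 34.7264 = 3.2736

θ=326.1°: 16.1147
θ=331.6°: 10.7585
θ=342°: 3.2736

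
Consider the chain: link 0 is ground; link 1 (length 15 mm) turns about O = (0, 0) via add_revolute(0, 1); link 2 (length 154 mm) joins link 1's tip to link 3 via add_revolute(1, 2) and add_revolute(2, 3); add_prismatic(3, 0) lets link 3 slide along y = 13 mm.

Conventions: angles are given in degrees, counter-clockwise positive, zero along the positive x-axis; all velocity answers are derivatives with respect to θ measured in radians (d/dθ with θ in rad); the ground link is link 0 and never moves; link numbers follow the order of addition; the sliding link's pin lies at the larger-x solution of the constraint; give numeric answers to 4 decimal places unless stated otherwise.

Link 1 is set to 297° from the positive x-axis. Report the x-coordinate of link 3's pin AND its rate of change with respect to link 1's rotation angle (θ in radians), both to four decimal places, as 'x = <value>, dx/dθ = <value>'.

geometry: r = 15 mm, L = 154 mm, e = 13 mm
crank pin P = (r cos θ, r sin θ) = (6.809857, -13.365098)
h = r sin θ − e = -13.365098 − 13 = -26.365098
x = r cos θ + √(L² − h²) = 6.809857 + 151.726338 = 158.536195
dx/dθ = −r sin θ − h·r cos θ/√(L² − h²) (θ in radians; h = -26.365098) = 14.548429

x = 158.5362, dx/dθ = 14.5484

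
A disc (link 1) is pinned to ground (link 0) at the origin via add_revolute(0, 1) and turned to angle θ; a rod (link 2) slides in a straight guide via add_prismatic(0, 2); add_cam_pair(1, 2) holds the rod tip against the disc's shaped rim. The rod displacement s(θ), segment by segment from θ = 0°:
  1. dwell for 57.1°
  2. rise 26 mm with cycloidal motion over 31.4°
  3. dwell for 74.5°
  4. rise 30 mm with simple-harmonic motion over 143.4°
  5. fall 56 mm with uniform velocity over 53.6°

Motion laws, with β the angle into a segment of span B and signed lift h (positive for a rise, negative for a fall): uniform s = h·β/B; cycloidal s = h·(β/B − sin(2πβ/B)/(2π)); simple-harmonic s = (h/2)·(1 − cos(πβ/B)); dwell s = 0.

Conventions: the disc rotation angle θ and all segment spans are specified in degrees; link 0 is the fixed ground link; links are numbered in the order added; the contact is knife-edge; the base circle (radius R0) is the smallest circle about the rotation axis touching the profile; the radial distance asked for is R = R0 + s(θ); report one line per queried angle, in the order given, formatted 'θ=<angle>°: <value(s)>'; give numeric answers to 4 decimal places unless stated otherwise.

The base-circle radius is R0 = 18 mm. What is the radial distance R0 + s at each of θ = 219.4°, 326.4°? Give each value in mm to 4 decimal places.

segment 1 (0° to 57.1°, dwell): s unchanged at 0.0000
segment 2 (57.1° to 88.5°, cycloidal, h = 26) is passed completely: s = 0.0000 + (26) = 26.0000
segment 3 (88.5° to 163°, dwell): s unchanged at 26.0000
θ = 219.4° falls in segment 4 (163° to 306.4°, simple-harmonic, h = 30): β = 219.4 − 163 = 56.4°, B = 143.4°; Δs = 30/2·(1 − cos(π·0.3933)) = 10.0658; s = 26.0000 + 10.0658 = 36.0658
segment 4 (163° to 306.4°, simple-harmonic, h = 30) is passed completely: s = 26.0000 + (30) = 56.0000
θ = 326.4° falls in segment 5 (306.4° to 360°, uniform, h = -56): β = 326.4 − 306.4 = 20°, B = 53.6°; Δs = -56·20/53.6 = -20.8955; s = 56.0000 − 20.8955 = 35.1045
θ=219.4°: R = R0 + s = 18 + 36.0658 = 54.0658
θ=326.4°: R = R0 + s = 18 + 35.1045 = 53.1045

θ=219.4°: 54.0658
θ=326.4°: 53.1045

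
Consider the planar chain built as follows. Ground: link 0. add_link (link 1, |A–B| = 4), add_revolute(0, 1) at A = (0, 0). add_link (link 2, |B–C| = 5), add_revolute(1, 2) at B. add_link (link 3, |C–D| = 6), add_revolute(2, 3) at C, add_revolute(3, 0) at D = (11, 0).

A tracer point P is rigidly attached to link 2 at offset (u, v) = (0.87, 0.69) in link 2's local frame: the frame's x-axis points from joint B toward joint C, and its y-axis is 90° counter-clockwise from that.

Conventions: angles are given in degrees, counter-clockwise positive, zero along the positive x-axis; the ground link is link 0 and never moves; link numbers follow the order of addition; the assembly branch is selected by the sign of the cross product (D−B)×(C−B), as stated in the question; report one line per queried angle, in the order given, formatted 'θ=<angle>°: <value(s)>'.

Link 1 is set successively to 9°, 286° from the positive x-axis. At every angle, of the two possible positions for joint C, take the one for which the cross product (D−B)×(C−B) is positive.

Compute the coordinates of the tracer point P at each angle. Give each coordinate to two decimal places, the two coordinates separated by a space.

A=(0,0), D=(11.00,0)
θ=9°: B = A + 4.00·(cos9°, sin9°) = (3.9508, 0.6257)
θ=9°: |BD| = 7.0770
θ=9°: circle(B,5.00) ∩ circle(D,6.00): a=2.7613, h=4.1684
θ=9°:   candidates: C₊=(7.0698,4.5336) cross=29.499; C₋=(6.3327,-3.7704) cross=-29.499
θ=9°:   branch + wants cross > 0 → take C=(7.0698,4.5336) (cross=29.499)
θ=9°: ex = (C−B)/|BC| = (0.6238,0.7816); ey = (-0.7816,0.6238)
θ=9°: P = B + 0.87·ex + 0.69·ey = (3.9542,1.7361)
θ=286°: B = A + 4.00·(cos286°, sin286°) = (1.1025, -3.8450)
θ=286°: |BD| = 10.6181
θ=286°: circle(B,5.00) ∩ circle(D,6.00): a=4.7911, h=1.4303
θ=286°:   candidates: C₊=(5.0505,-0.7769) cross=15.187; C₋=(6.0864,-3.4433) cross=-15.187
θ=286°:   branch + wants cross > 0 → take C=(5.0505,-0.7769) (cross=15.187)
θ=286°: ex = (C−B)/|BC| = (0.7896,0.6136); ey = (-0.6136,0.7896)
θ=286°: P = B + 0.87·ex + 0.69·ey = (1.3661,-2.7664)

θ=9°: 3.95 1.74
θ=286°: 1.37 -2.77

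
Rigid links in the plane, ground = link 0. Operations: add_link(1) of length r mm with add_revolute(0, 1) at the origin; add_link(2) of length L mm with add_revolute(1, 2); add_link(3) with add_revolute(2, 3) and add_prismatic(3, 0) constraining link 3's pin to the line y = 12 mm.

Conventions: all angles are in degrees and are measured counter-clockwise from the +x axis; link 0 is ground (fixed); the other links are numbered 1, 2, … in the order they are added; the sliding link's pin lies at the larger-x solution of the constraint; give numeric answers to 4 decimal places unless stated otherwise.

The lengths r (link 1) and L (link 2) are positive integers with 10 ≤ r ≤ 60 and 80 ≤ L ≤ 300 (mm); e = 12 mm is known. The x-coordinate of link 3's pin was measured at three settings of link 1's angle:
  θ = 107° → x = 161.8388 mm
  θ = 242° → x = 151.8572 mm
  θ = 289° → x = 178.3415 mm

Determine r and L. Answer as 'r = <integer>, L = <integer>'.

constraint per measurement: (x − r cos θ)² + (r sin θ − e)² = L²
subtracting the θ₁ and θ₂ equations cancels the r² and L² terms:
r = (x₁² − x₂²) / (2[(x₁cos θ₁ + e sin θ₁) − (x₂cos θ₂ + e sin θ₂)]) = 34.0002 → r = 34
L² = (x₁ − r cos θ₁)² + (r sin θ₁ − e)² = 29929.0143 → L = 173.0000 → L = 173
check at θ₃=289°: x = 178.3415 (printed 178.3415) ✓

r = 34, L = 173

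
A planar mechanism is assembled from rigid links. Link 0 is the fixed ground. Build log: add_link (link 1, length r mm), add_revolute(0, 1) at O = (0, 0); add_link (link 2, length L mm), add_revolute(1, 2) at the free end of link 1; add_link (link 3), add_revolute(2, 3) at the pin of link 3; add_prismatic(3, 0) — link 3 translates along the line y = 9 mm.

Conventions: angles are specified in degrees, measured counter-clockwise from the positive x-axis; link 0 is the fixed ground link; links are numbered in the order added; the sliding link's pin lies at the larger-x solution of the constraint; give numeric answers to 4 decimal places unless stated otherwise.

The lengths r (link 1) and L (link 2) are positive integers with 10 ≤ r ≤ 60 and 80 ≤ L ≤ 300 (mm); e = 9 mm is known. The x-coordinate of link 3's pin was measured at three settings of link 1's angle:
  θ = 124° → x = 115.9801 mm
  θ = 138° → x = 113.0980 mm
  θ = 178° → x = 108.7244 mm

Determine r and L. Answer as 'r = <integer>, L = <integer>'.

constraint per measurement: (x − r cos θ)² + (r sin θ − e)² = L²
subtracting the θ₁ and θ₂ equations cancels the r² and L² terms:
r = (x₁² − x₂²) / (2[(x₁cos θ₁ + e sin θ₁) − (x₂cos θ₂ + e sin θ₂)]) = 16.0000 → r = 16
L² = (x₁ − r cos θ₁)² + (r sin θ₁ − e)² = 15624.9887 → L = 125.0000 → L = 125
check at θ₃=178°: x = 108.7244 (printed 108.7244) ✓

r = 16, L = 125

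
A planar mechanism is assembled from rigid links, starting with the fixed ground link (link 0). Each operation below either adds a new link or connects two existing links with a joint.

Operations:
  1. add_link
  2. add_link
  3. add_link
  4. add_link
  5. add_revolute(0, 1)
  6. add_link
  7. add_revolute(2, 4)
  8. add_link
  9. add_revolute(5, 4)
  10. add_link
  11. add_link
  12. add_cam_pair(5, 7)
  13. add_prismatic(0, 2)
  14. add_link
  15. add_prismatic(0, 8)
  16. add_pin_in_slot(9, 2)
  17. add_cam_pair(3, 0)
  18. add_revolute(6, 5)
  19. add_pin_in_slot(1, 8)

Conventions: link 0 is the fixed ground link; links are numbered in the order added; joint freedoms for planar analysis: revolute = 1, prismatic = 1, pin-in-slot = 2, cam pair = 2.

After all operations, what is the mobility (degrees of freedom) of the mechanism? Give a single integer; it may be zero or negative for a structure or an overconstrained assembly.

L=1 J1=0 J2=0
add link → L=2 J1=0 J2=0
add link → L=3 J1=0 J2=0
add link → L=4 J1=0 J2=0
add link → L=5 J1=0 J2=0
R@0,1 dof=1 J1 → L=5 J1=1 J2=0
add link → L=6 J1=1 J2=0
R@2,4 dof=1 J1 → L=6 J1=2 J2=0
add link → L=7 J1=2 J2=0
R@5,4 dof=1 J1 → L=7 J1=3 J2=0
add link → L=8 J1=3 J2=0
add link → L=9 J1=3 J2=0
C@5,7 dof=2 J2 → L=9 J1=3 J2=1
P@0,2 dof=1 J1 → L=9 J1=4 J2=1
add link → L=10 J1=4 J2=1
P@0,8 dof=1 J1 → L=10 J1=5 J2=1
PS@9,2 dof=2 J2 → L=10 J1=5 J2=2
C@3,0 dof=2 J2 → L=10 J1=5 J2=3
R@6,5 dof=1 J1 → L=10 J1=6 J2=3
PS@1,8 dof=2 J2 → L=10 J1=6 J2=4
M=3(L−1)−2J1−J2=3·9−2·6−4=11

M = 11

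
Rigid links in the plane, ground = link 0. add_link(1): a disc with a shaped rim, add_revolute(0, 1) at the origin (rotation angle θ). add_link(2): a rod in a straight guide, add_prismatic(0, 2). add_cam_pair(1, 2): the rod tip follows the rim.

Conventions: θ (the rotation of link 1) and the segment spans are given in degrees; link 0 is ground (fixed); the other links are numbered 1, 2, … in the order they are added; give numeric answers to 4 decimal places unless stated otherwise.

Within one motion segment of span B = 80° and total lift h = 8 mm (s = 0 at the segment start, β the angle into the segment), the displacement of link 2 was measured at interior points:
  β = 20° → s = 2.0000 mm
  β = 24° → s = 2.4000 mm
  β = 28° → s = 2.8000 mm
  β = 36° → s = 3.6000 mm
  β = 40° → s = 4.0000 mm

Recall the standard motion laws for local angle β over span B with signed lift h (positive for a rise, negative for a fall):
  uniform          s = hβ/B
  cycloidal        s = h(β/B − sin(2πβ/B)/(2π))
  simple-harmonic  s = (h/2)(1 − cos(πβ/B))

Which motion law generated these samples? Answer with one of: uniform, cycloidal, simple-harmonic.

candidates at β/B = r: uniform s = h·r (linear in β); cycloidal s = h·(r − sin(2πr)/(2π)); simple-harmonic s = (h/2)(1 − cos(πr))
β=20°: printed 2.0000 | uniform 2.0000, cycloidal 0.7268, simple-harmonic 1.1716
β=24°: printed 2.4000 | uniform 2.4000, cycloidal 1.1891, simple-harmonic 1.6489
β=28°: printed 2.8000 | uniform 2.8000, cycloidal 1.7699, simple-harmonic 2.1840
β=36°: printed 3.6000 | uniform 3.6000, cycloidal 3.2065, simple-harmonic 3.3743
β=40°: printed 4.0000 | uniform 4.0000, cycloidal 4.0000, simple-harmonic 4.0000
only one law matches every sample → uniform

uniform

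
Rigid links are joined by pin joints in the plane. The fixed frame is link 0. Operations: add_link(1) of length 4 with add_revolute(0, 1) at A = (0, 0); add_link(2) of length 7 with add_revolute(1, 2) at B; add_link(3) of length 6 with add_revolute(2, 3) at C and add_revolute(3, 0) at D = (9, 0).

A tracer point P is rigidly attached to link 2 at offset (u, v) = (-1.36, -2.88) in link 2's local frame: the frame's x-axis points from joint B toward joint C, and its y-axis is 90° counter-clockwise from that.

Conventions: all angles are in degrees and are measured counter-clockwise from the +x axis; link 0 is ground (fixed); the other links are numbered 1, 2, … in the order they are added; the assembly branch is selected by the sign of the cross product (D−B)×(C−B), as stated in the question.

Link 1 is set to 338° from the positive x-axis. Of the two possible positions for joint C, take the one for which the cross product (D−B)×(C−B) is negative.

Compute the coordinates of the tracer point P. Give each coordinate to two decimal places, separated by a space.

A=(0,0), D=(9.00,0)
B = A + 4.00·(cos338°, sin338°) = (3.7087, -1.4984)
|BD| = 5.4993
circle(B,7.00) ∩ circle(D,6.00): a=3.9316, h=5.7916
  candidates: C₊=(5.9136,5.1453) cross=31.850; C₋=(9.0697,-5.9996) cross=-31.850
  branch - wants cross < 0 → take C=(9.0697,-5.9996) (cross=-31.850)
ex = (C−B)/|BC| = (0.7658,-0.6430); ey = (0.6430,0.7658)
P = B + -1.36·ex + -2.88·ey = (0.8153,-2.8295)

0.82 -2.83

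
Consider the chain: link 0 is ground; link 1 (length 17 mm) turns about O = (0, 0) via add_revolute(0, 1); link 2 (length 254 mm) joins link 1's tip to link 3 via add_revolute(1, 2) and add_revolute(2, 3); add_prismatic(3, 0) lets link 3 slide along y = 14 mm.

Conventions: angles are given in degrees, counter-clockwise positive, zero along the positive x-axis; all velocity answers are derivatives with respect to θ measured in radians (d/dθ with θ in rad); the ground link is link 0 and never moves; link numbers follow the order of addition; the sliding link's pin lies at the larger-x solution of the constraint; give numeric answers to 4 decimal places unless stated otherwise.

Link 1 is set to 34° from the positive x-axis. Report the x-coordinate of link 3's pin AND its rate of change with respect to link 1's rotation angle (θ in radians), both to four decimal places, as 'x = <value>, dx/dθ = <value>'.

geometry: r = 17 mm, L = 254 mm, e = 14 mm
crank pin P = (r cos θ, r sin θ) = (14.093639, 9.506279)
h = r sin θ − e = 9.506279 − 14 = -4.493721
x = r cos θ + √(L² − h²) = 14.093639 + 253.960246 = 268.053885
dx/dθ = −r sin θ − h·r cos θ/√(L² − h²) (θ in radians; h = -4.493721) = -9.256898

x = 268.0539, dx/dθ = -9.2569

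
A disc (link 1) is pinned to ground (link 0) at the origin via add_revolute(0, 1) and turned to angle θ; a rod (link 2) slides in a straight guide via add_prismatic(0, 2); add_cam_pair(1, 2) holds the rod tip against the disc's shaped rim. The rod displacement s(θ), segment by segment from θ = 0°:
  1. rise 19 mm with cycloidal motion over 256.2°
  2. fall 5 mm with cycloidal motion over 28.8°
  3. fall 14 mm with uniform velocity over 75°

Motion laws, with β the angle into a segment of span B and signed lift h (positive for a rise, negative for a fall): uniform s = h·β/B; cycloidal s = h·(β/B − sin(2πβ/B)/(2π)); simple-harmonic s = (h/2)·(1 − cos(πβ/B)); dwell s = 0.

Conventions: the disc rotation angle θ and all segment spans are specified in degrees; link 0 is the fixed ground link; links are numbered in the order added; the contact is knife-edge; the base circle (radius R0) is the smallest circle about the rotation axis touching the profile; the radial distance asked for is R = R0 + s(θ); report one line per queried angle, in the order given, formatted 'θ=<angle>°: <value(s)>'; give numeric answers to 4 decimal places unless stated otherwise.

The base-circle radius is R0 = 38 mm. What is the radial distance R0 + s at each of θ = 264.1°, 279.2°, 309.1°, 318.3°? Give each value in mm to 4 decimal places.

segment 1 (0° to 256.2°, cycloidal, h = 19) is passed completely: s = 0.0000 + (19) = 19.0000
θ = 264.1° falls in segment 2 (256.2° to 285°, cycloidal, h = -5): β = 264.1 − 256.2 = 7.9°, B = 28.8°; Δs = -5·(0.2743 − sin(2π·0.2743)/(2π)) = -0.5850; s = 19.0000 − 0.5850 = 18.4150
θ = 279.2° falls in segment 2 (256.2° to 285°, cycloidal, h = -5): β = 279.2 − 256.2 = 23°, B = 28.8°; Δs = -5·(0.7986 − sin(2π·0.7986)/(2π)) = -4.7520; s = 19.0000 − 4.7520 = 14.2480
segment 2 (256.2° to 285°, cycloidal, h = -5) is passed completely: s = 19.0000 + (-5) = 14.0000
θ = 309.1° falls in segment 3 (285° to 360°, uniform, h = -14): β = 309.1 − 285 = 24.1°, B = 75°; Δs = -14·24.1/75 = -4.4987; s = 14.0000 − 4.4987 = 9.5013
θ = 318.3° falls in segment 3 (285° to 360°, uniform, h = -14): β = 318.3 − 285 = 33.3°, B = 75°; Δs = -14·33.3/75 = -6.2160; s = 14.0000 − 6.2160 = 7.7840
θ=264.1°: R = R0 + s = 38 + 18.4150 = 56.4150
θ=279.2°: R = R0 + s = 38 + 14.2480 = 52.2480
θ=309.1°: R = R0 + s = 38 + 9.5013 = 47.5013
θ=318.3°: R = R0 + s = 38 + 7.7840 = 45.7840

θ=264.1°: 56.4150
θ=279.2°: 52.2480
θ=309.1°: 47.5013
θ=318.3°: 45.7840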